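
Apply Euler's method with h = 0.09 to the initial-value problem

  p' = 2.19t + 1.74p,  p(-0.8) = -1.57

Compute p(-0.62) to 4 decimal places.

Euler: p_{n+1} = p_n + h·f(t_n, p_n).
t=-0.800000, p=-1.570000: f=-4.483800 → p ← -1.570000 + 0.09·(-4.483800) = -1.973542
t=-0.710000, p=-1.973542: f=-4.988863 → p ← -1.973542 + 0.09·(-4.988863) = -2.422540
p(-0.62) ≈ -2.4225

-2.4225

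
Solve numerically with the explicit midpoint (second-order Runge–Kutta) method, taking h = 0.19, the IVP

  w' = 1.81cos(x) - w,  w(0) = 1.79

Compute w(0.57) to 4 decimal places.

1.7508

Midpoint: k1 = f(x_n, w_n); k2 = f(x_n + h/2, w_n + (h/2)·k1); w_{n+1} = w_n + h·k2.
x=0.000000, w=1.790000:
  k1 = f(0.000000, 1.790000) = 0.020000
  k2 = f(0.095000, 1.791900) = 0.009939
  w ← 1.790000 + 0.19·0.009939 = 1.791888
x=0.190000, w=1.791888:
  k1 = f(0.190000, 1.791888) = -0.014461
  k2 = f(0.285000, 1.790515) = -0.053527
  w ← 1.791888 + 0.19·(-0.053527) = 1.781718
x=0.380000, w=1.781718:
  k1 = f(0.380000, 1.781718) = -0.100835
  k2 = f(0.475000, 1.772139) = -0.162519
  w ← 1.781718 + 0.19·(-0.162519) = 1.750840
w(0.57) ≈ 1.7508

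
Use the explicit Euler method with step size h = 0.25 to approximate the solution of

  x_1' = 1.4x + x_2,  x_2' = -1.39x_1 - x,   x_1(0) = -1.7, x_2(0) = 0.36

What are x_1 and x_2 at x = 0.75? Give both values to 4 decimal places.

Euler on (x_1,x_2): x_1_{n+1} = x_1_n + h·x_1', x_2_{n+1} = x_2_n + h·x_2'.
0.000000: (-1.700000, 0.360000); f=(0.360000, 2.363000) → (-1.610000, 0.950750)
0.250000: (-1.610000, 0.950750); f=(1.300750, 1.987900) → (-1.284812, 1.447725)
0.500000: (-1.284812, 1.447725); f=(2.147725, 1.285889) → (-0.747881, 1.769197)
(x_1(0.75), x_2(0.75)) ≈ (-0.7479, 1.7692)

-0.7479, 1.7692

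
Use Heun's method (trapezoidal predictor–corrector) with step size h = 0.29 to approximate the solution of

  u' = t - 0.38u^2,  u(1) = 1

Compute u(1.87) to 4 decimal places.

1.6628

Heun: k1 = f(t_n, u_n); k2 = f(t_n + h, u_n + h·k1); u_{n+1} = u_n + (h/2)·(k1 + k2).
t=1.000000, u=1.000000:
  k1 = f(1.000000, 1.000000) = 0.620000
  k2 = f(1.290000, 1.179800) = 0.761067
  u ← 1.000000 + (0.29/2)·(0.620000 + 0.761067) = 1.200255
t=1.290000, u=1.200255:
  k1 = f(1.290000, 1.200255) = 0.742568
  k2 = f(1.580000, 1.415599) = 0.818510
  u ← 1.200255 + (0.29/2)·(0.742568 + 0.818510) = 1.426611
t=1.580000, u=1.426611:
  k1 = f(1.580000, 1.426611) = 0.806617
  k2 = f(1.870000, 1.660530) = 0.822203
  u ← 1.426611 + (0.29/2)·(0.806617 + 0.822203) = 1.662790
u(1.87) ≈ 1.6628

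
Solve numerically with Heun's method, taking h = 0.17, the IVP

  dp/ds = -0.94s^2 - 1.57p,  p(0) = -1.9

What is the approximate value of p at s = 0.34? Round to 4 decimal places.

Heun: k1 = f(s_n, p_n); k2 = f(s_n + h, p_n + h·k1); p_{n+1} = p_n + (h/2)·(k1 + k2).
s=0.000000, p=-1.900000:
  k1 = f(0.000000, -1.900000) = 2.983000
  k2 = f(0.170000, -1.392890) = 2.159671
  p ← -1.900000 + (0.17/2)·(2.983000 + 2.159671) = -1.462873
s=0.170000, p=-1.462873:
  k1 = f(0.170000, -1.462873) = 2.269545
  k2 = f(0.340000, -1.077050) = 1.582305
  p ← -1.462873 + (0.17/2)·(2.269545 + 1.582305) = -1.135466
p(0.34) ≈ -1.1355

-1.1355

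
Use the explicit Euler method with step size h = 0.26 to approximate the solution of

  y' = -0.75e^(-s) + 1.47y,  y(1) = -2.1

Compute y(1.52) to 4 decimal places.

-4.1665

Euler: y_{n+1} = y_n + h·f(s_n, y_n).
s=1.000000, y=-2.100000: f=-3.362910 → y ← -2.100000 + 0.26·(-3.362910) = -2.974356
s=1.260000, y=-2.974356: f=-4.585045 → y ← -2.974356 + 0.26·(-4.585045) = -4.166468
y(1.52) ≈ -4.1665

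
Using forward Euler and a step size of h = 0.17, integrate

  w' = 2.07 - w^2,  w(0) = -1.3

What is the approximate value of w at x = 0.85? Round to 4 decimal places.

Euler: w_{n+1} = w_n + h·f(x_n, w_n).
x=0.000000, w=-1.300000: f=0.380000 → w ← -1.300000 + 0.17·0.380000 = -1.235400
x=0.170000, w=-1.235400: f=0.543787 → w ← -1.235400 + 0.17·0.543787 = -1.142956
x=0.340000, w=-1.142956: f=0.763651 → w ← -1.142956 + 0.17·0.763651 = -1.013136
x=0.510000, w=-1.013136: f=1.043556 → w ← -1.013136 + 0.17·1.043556 = -0.835731
x=0.680000, w=-0.835731: f=1.371554 → w ← -0.835731 + 0.17·1.371554 = -0.602567
w(0.85) ≈ -0.6026

-0.6026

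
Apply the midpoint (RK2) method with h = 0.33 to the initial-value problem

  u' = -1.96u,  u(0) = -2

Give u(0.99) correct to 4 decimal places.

-0.3557

Midpoint: k1 = f(x_n, u_n); k2 = f(x_n + h/2, u_n + (h/2)·k1); u_{n+1} = u_n + h·k2.
x=0.000000, u=-2.000000:
  k1 = f(0.000000, -2.000000) = 3.920000
  k2 = f(0.165000, -1.353200) = 2.652272
  u ← -2.000000 + 0.33·2.652272 = -1.124750
x=0.330000, u=-1.124750:
  k1 = f(0.330000, -1.124750) = 2.204510
  k2 = f(0.495000, -0.761006) = 1.491572
  u ← -1.124750 + 0.33·1.491572 = -0.632532
x=0.660000, u=-0.632532:
  k1 = f(0.660000, -0.632532) = 1.239762
  k2 = f(0.825000, -0.427971) = 0.838823
  u ← -0.632532 + 0.33·0.838823 = -0.355720
u(0.99) ≈ -0.3557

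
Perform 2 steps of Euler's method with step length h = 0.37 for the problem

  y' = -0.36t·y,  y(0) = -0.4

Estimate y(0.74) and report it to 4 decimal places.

Euler: y_{n+1} = y_n + h·f(t_n, y_n).
t=0.000000, y=-0.400000: f=0.000000 → y ← -0.400000 + 0.37·0.000000 = -0.400000
t=0.370000, y=-0.400000: f=0.053280 → y ← -0.400000 + 0.37·0.053280 = -0.380286
y(0.74) ≈ -0.3803

-0.3803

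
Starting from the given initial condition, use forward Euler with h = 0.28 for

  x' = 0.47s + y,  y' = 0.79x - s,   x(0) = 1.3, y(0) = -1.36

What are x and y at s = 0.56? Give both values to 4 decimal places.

Euler on (x,y): x_{n+1} = x_n + h·x', y_{n+1} = y_n + h·y'.
0.000000: (1.300000, -1.360000); f=(-1.360000, 1.027000) → (0.919200, -1.072440)
0.280000: (0.919200, -1.072440); f=(-0.940840, 0.446168) → (0.655765, -0.947513)
(x(0.56), y(0.56)) ≈ (0.6558, -0.9475)

0.6558, -0.9475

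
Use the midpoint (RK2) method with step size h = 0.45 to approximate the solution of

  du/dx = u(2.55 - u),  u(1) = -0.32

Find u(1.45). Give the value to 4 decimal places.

-1.0491

Midpoint: k1 = f(x_n, u_n); k2 = f(x_n + h/2, u_n + (h/2)·k1); u_{n+1} = u_n + h·k2.
x=1.000000, u=-0.320000:
  k1 = f(1.000000, -0.320000) = -0.918400
  k2 = f(1.225000, -0.526640) = -1.620282
  u ← -0.320000 + 0.45·(-1.620282) = -1.049127
u(1.45) ≈ -1.0491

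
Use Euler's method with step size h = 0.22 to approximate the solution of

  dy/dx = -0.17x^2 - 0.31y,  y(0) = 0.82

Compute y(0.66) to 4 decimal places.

Euler: y_{n+1} = y_n + h·f(x_n, y_n).
x=0.000000, y=0.820000: f=-0.254200 → y ← 0.820000 + 0.22·(-0.254200) = 0.764076
x=0.220000, y=0.764076: f=-0.245092 → y ← 0.764076 + 0.22·(-0.245092) = 0.710156
x=0.440000, y=0.710156: f=-0.253060 → y ← 0.710156 + 0.22·(-0.253060) = 0.654483
y(0.66) ≈ 0.6545

0.6545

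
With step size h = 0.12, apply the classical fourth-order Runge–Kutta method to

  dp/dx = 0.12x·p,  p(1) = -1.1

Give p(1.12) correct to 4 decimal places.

RK4: k1 = f(x_n, p_n); k2 = f(x_n + h/2, p_n + (h/2)·k1); k3 = f(x_n + h/2, p_n + (h/2)·k2); k4 = f(x_n + h, p_n + h·k3); p_{n+1} = p_n + (h/6)·(k1 + 2k2 + 2k3 + k4).
x=1.000000, p=-1.100000:
  k1 = f(1.000000, -1.100000) = -0.132000
  k2 = f(1.060000, -1.107920) = -0.140927
  k3 = f(1.060000, -1.108456) = -0.140996
  k4 = f(1.120000, -1.116919) = -0.150114
  p ← -1.100000 + (0.12/6)·(k1 + 2k2 + 2k3 + k4) = -1.116919
p(1.12) ≈ -1.1169

-1.1169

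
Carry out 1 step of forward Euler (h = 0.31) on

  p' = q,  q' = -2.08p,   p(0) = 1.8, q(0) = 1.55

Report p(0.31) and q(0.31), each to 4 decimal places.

Euler on (p,q): p_{n+1} = p_n + h·p', q_{n+1} = q_n + h·q'.
0.000000: (1.800000, 1.550000); f=(1.550000, -3.744000) → (2.280500, 0.389360)
(p(0.31), q(0.31)) ≈ (2.2805, 0.3894)

2.2805, 0.3894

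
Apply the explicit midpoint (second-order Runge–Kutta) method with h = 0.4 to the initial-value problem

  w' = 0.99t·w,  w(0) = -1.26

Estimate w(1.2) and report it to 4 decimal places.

-2.4922

Midpoint: k1 = f(t_n, w_n); k2 = f(t_n + h/2, w_n + (h/2)·k1); w_{n+1} = w_n + h·k2.
t=0.000000, w=-1.260000:
  k1 = f(0.000000, -1.260000) = 0.000000
  k2 = f(0.200000, -1.260000) = -0.249480
  w ← -1.260000 + 0.4·(-0.249480) = -1.359792
t=0.400000, w=-1.359792:
  k1 = f(0.400000, -1.359792) = -0.538478
  k2 = f(0.600000, -1.467488) = -0.871688
  w ← -1.359792 + 0.4·(-0.871688) = -1.708467
t=0.800000, w=-1.708467:
  k1 = f(0.800000, -1.708467) = -1.353106
  k2 = f(1.000000, -1.979088) = -1.959297
  w ← -1.708467 + 0.4·(-1.959297) = -2.492186
w(1.2) ≈ -2.4922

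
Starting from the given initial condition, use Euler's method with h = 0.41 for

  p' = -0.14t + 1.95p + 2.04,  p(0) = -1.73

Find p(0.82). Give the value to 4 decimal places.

-3.2841

Euler: p_{n+1} = p_n + h·f(t_n, p_n).
t=0.000000, p=-1.730000: f=-1.333500 → p ← -1.730000 + 0.41·(-1.333500) = -2.276735
t=0.410000, p=-2.276735: f=-2.457033 → p ← -2.276735 + 0.41·(-2.457033) = -3.284119
p(0.82) ≈ -3.2841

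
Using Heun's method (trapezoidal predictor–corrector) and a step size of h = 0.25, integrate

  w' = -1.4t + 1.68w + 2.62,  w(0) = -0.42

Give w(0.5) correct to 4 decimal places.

0.8169

Heun: k1 = f(t_n, w_n); k2 = f(t_n + h, w_n + h·k1); w_{n+1} = w_n + (h/2)·(k1 + k2).
t=0.000000, w=-0.420000:
  k1 = f(0.000000, -0.420000) = 1.914400
  k2 = f(0.250000, 0.058600) = 2.368448
  w ← -0.420000 + (0.25/2)·(1.914400 + 2.368448) = 0.115356
t=0.250000, w=0.115356:
  k1 = f(0.250000, 0.115356) = 2.463798
  k2 = f(0.500000, 0.731306) = 3.148593
  w ← 0.115356 + (0.25/2)·(2.463798 + 3.148593) = 0.816905
w(0.5) ≈ 0.8169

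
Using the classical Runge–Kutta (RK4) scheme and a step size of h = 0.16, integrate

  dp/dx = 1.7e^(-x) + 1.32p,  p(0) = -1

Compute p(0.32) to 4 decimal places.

-0.9398

RK4: k1 = f(x_n, p_n); k2 = f(x_n + h/2, p_n + (h/2)·k1); k3 = f(x_n + h/2, p_n + (h/2)·k2); k4 = f(x_n + h, p_n + h·k3); p_{n+1} = p_n + (h/6)·(k1 + 2k2 + 2k3 + k4).
x=0.000000, p=-1.000000:
  k1 = f(0.000000, -1.000000) = 0.380000
  k2 = f(0.080000, -0.969600) = 0.289426
  k3 = f(0.080000, -0.976846) = 0.279861
  k4 = f(0.160000, -0.955222) = 0.187751
  p ← -1.000000 + (0.16/6)·(k1 + 2k2 + 2k3 + k4) = -0.954498
x=0.160000, p=-0.954498:
  k1 = f(0.160000, -0.954498) = 0.188707
  k2 = f(0.240000, -0.939401) = 0.097257
  k3 = f(0.240000, -0.946717) = 0.087600
  k4 = f(0.320000, -0.940482) = -0.006983
  p ← -0.954498 + (0.16/6)·(k1 + 2k2 + 2k3 + k4) = -0.939793
p(0.32) ≈ -0.9398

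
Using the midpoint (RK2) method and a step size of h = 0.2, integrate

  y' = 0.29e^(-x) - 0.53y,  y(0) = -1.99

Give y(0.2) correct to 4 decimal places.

Midpoint: k1 = f(x_n, y_n); k2 = f(x_n + h/2, y_n + (h/2)·k1); y_{n+1} = y_n + h·k2.
x=0.000000, y=-1.990000:
  k1 = f(0.000000, -1.990000) = 1.344700
  k2 = f(0.100000, -1.855530) = 1.245834
  y ← -1.990000 + 0.2·1.245834 = -1.740833
y(0.2) ≈ -1.7408

-1.7408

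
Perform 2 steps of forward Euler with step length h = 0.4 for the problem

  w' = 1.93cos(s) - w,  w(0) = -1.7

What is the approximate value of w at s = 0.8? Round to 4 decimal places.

0.5623

Euler: w_{n+1} = w_n + h·f(s_n, w_n).
s=0.000000, w=-1.700000: f=3.630000 → w ← -1.700000 + 0.4·3.630000 = -0.248000
s=0.400000, w=-0.248000: f=2.025648 → w ← -0.248000 + 0.4·2.025648 = 0.562259
w(0.8) ≈ 0.5623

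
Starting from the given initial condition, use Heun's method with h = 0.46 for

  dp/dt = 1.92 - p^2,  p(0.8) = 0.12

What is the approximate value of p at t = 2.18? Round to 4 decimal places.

Heun: k1 = f(t_n, p_n); k2 = f(t_n + h, p_n + h·k1); p_{n+1} = p_n + (h/2)·(k1 + k2).
t=0.800000, p=0.120000:
  k1 = f(0.800000, 0.120000) = 1.905600
  k2 = f(1.260000, 0.996576) = 0.926836
  p ← 0.120000 + (0.46/2)·(1.905600 + 0.926836) = 0.771460
t=1.260000, p=0.771460:
  k1 = f(1.260000, 0.771460) = 1.324849
  k2 = f(1.720000, 1.380891) = 0.013140
  p ← 0.771460 + (0.46/2)·(1.324849 + 0.013140) = 1.079198
t=1.720000, p=1.079198:
  k1 = f(1.720000, 1.079198) = 0.755332
  k2 = f(2.180000, 1.426651) = -0.115332
  p ← 1.079198 + (0.46/2)·(0.755332 + (-0.115332)) = 1.226398
p(2.18) ≈ 1.2264

1.2264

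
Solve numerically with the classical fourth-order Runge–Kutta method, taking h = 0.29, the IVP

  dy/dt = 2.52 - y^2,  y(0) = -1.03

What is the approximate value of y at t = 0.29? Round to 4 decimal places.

-0.4819

RK4: k1 = f(t_n, y_n); k2 = f(t_n + h/2, y_n + (h/2)·k1); k3 = f(t_n + h/2, y_n + (h/2)·k2); k4 = f(t_n + h, y_n + h·k3); y_{n+1} = y_n + (h/6)·(k1 + 2k2 + 2k3 + k4).
t=0.000000, y=-1.030000:
  k1 = f(0.000000, -1.030000) = 1.459100
  k2 = f(0.145000, -0.818431) = 1.850172
  k3 = f(0.145000, -0.761725) = 1.939775
  k4 = f(0.290000, -0.467465) = 2.301476
  y ← -1.030000 + (0.29/6)·(k1 + 2k2 + 2k3 + k4) = -0.481877
y(0.29) ≈ -0.4819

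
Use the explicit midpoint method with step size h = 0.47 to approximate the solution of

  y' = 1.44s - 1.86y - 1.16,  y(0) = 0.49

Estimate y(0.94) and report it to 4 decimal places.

0.0825

Midpoint: k1 = f(s_n, y_n); k2 = f(s_n + h/2, y_n + (h/2)·k1); y_{n+1} = y_n + h·k2.
s=0.000000, y=0.490000:
  k1 = f(0.000000, 0.490000) = -2.071400
  k2 = f(0.235000, 0.003221) = -0.827591
  y ← 0.490000 + 0.47·(-0.827591) = 0.101032
s=0.470000, y=0.101032:
  k1 = f(0.470000, 0.101032) = -0.671120
  k2 = f(0.705000, -0.056681) = -0.039373
  y ← 0.101032 + 0.47·(-0.039373) = 0.082527
y(0.94) ≈ 0.0825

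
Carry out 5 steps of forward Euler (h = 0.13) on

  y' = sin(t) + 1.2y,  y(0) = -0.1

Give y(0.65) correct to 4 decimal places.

Euler: y_{n+1} = y_n + h·f(t_n, y_n).
t=0.000000, y=-0.100000: f=-0.120000 → y ← -0.100000 + 0.13·(-0.120000) = -0.115600
t=0.130000, y=-0.115600: f=-0.009086 → y ← -0.115600 + 0.13·(-0.009086) = -0.116781
t=0.260000, y=-0.116781: f=0.116943 → y ← -0.116781 + 0.13·0.116943 = -0.101579
t=0.390000, y=-0.101579: f=0.258294 → y ← -0.101579 + 0.13·0.258294 = -0.068000
t=0.520000, y=-0.068000: f=0.415280 → y ← -0.068000 + 0.13·0.415280 = -0.014014
y(0.65) ≈ -0.0140

-0.0140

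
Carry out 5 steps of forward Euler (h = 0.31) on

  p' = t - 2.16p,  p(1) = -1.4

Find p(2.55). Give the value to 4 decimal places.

0.9597

Euler: p_{n+1} = p_n + h·f(t_n, p_n).
t=1.000000, p=-1.400000: f=4.024000 → p ← -1.400000 + 0.31·4.024000 = -0.152560
t=1.310000, p=-0.152560: f=1.639530 → p ← -0.152560 + 0.31·1.639530 = 0.355694
t=1.620000, p=0.355694: f=0.851701 → p ← 0.355694 + 0.31·0.851701 = 0.619721
t=1.930000, p=0.619721: f=0.591402 → p ← 0.619721 + 0.31·0.591402 = 0.803056
t=2.240000, p=0.803056: f=0.505399 → p ← 0.803056 + 0.31·0.505399 = 0.959730
p(2.55) ≈ 0.9597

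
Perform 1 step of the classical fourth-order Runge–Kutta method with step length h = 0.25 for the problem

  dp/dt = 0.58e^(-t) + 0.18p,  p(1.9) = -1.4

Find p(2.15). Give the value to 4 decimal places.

-1.4448

RK4: k1 = f(t_n, p_n); k2 = f(t_n + h/2, p_n + (h/2)·k1); k3 = f(t_n + h/2, p_n + (h/2)·k2); k4 = f(t_n + h, p_n + h·k3); p_{n+1} = p_n + (h/6)·(k1 + 2k2 + 2k3 + k4).
t=1.900000, p=-1.400000:
  k1 = f(1.900000, -1.400000) = -0.165250
  k2 = f(2.025000, -1.420656) = -0.179162
  k3 = f(2.025000, -1.422395) = -0.179475
  k4 = f(2.150000, -1.444869) = -0.192516
  p ← -1.400000 + (0.25/6)·(k1 + 2k2 + 2k3 + k4) = -1.444793
p(2.15) ≈ -1.4448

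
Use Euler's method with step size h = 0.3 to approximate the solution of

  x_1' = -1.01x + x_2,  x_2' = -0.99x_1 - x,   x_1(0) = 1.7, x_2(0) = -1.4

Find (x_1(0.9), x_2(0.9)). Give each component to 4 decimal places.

-0.2767, -2.7385

Euler on (x_1,x_2): x_1_{n+1} = x_1_n + h·x_1', x_2_{n+1} = x_2_n + h·x_2'.
0.000000: (1.700000, -1.400000); f=(-1.400000, -1.683000) → (1.280000, -1.904900)
0.300000: (1.280000, -1.904900); f=(-2.207900, -1.567200) → (0.617630, -2.375060)
0.600000: (0.617630, -2.375060); f=(-2.981060, -1.211454) → (-0.276688, -2.738496)
(x_1(0.9), x_2(0.9)) ≈ (-0.2767, -2.7385)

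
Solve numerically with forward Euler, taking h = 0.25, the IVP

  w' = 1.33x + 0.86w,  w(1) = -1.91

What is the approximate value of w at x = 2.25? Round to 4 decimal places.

-1.4789

Euler: w_{n+1} = w_n + h·f(x_n, w_n).
x=1.000000, w=-1.910000: f=-0.312600 → w ← -1.910000 + 0.25·(-0.312600) = -1.988150
x=1.250000, w=-1.988150: f=-0.047309 → w ← -1.988150 + 0.25·(-0.047309) = -1.999977
x=1.500000, w=-1.999977: f=0.275020 → w ← -1.999977 + 0.25·0.275020 = -1.931222
x=1.750000, w=-1.931222: f=0.666649 → w ← -1.931222 + 0.25·0.666649 = -1.764560
x=2.000000, w=-1.764560: f=1.142478 → w ← -1.764560 + 0.25·1.142478 = -1.478941
w(2.25) ≈ -1.4789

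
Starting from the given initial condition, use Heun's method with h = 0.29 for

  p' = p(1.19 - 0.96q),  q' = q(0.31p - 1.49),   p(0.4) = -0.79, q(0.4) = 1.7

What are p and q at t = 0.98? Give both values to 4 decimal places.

Heun on (p,q): k1 = f(t_n, state_n); k2 = f(t_n + h, state_n + h·k1); state_{n+1} = state_n + (h/2)·(k1 + k2).
0.400000: (-0.790000, 1.700000)
  k1 = (0.349180, -2.949330)
  predictor → (-0.688738, 0.844694)
  k2 = (-0.261096, -1.438944)
  → (-0.777228, 1.063700)
0.690000: (-0.777228, 1.063700)
  k1 = (-0.131233, -1.841202)
  predictor → (-0.815285, 0.529752)
  k2 = (-0.555567, -0.923219)
  → (-0.876814, 0.662859)
(p(0.98), q(0.98)) ≈ (-0.8768, 0.6629)

-0.8768, 0.6629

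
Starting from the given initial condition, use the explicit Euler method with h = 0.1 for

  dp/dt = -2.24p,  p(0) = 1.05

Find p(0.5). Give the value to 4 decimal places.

0.2955

Euler: p_{n+1} = p_n + h·f(t_n, p_n).
t=0.000000, p=1.050000: f=-2.352000 → p ← 1.050000 + 0.1·(-2.352000) = 0.814800
t=0.100000, p=0.814800: f=-1.825152 → p ← 0.814800 + 0.1·(-1.825152) = 0.632285
t=0.200000, p=0.632285: f=-1.416318 → p ← 0.632285 + 0.1·(-1.416318) = 0.490653
t=0.300000, p=0.490653: f=-1.099063 → p ← 0.490653 + 0.1·(-1.099063) = 0.380747
t=0.400000, p=0.380747: f=-0.852873 → p ← 0.380747 + 0.1·(-0.852873) = 0.295459
p(0.5) ≈ 0.2955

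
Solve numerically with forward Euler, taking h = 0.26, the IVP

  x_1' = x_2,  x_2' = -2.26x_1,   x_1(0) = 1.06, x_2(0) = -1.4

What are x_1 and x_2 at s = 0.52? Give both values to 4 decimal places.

Euler on (x_1,x_2): x_1_{n+1} = x_1_n + h·x_1', x_2_{n+1} = x_2_n + h·x_2'.
0.000000: (1.060000, -1.400000); f=(-1.400000, -2.395600) → (0.696000, -2.022856)
0.260000: (0.696000, -2.022856); f=(-2.022856, -1.572960) → (0.170057, -2.431826)
(x_1(0.52), x_2(0.52)) ≈ (0.1701, -2.4318)

0.1701, -2.4318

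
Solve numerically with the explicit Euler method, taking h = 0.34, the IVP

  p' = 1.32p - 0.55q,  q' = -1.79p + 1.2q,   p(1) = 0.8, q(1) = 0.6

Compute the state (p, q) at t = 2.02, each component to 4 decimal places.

Euler on (p,q): p_{n+1} = p_n + h·p', q_{n+1} = q_n + h·q'.
1.000000: (0.800000, 0.600000); f=(0.726000, -0.712000) → (1.046840, 0.357920)
1.340000: (1.046840, 0.357920); f=(1.184973, -1.444340) → (1.449731, -0.133155)
1.680000: (1.449731, -0.133155); f=(1.986880, -2.754805) → (2.125270, -1.069789)
(p(2.02), q(2.02)) ≈ (2.1253, -1.0698)

2.1253, -1.0698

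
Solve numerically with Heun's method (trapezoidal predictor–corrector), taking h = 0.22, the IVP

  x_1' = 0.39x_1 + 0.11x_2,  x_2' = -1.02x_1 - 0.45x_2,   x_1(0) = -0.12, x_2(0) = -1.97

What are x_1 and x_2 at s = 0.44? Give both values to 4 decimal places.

-0.2353, -1.5432

Heun on (x_1,x_2): k1 = f(s_n, state_n); k2 = f(s_n + h, state_n + h·k1); state_{n+1} = state_n + (h/2)·(k1 + k2).
0.000000: (-0.120000, -1.970000)
  k1 = (-0.263500, 1.008900)
  predictor → (-0.177970, -1.748042)
  k2 = (-0.261693, 0.968148)
  → (-0.177771, -1.752525)
0.220000: (-0.177771, -1.752525)
  k1 = (-0.262108, 0.969963)
  predictor → (-0.235435, -1.539133)
  k2 = (-0.261124, 0.932754)
  → (-0.235327, -1.543226)
(x_1(0.44), x_2(0.44)) ≈ (-0.2353, -1.5432)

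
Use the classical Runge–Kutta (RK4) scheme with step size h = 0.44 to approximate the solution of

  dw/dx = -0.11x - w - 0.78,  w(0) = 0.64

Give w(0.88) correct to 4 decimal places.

RK4: k1 = f(x_n, w_n); k2 = f(x_n + h/2, w_n + (h/2)·k1); k3 = f(x_n + h/2, w_n + (h/2)·k2); k4 = f(x_n + h, w_n + h·k3); w_{n+1} = w_n + (h/6)·(k1 + 2k2 + 2k3 + k4).
x=0.000000, w=0.640000:
  k1 = f(0.000000, 0.640000) = -1.420000
  k2 = f(0.220000, 0.327600) = -1.131800
  k3 = f(0.220000, 0.391004) = -1.195204
  k4 = f(0.440000, 0.114110) = -0.942510
  w ← 0.640000 + (0.44/6)·(k1 + 2k2 + 2k3 + k4) = 0.125455
x=0.440000, w=0.125455:
  k1 = f(0.440000, 0.125455) = -0.953855
  k2 = f(0.660000, -0.084393) = -0.768207
  k3 = f(0.660000, -0.043550) = -0.809050
  k4 = f(0.880000, -0.230527) = -0.646273
  w ← 0.125455 + (0.44/6)·(k1 + 2k2 + 2k3 + k4) = -0.223218
w(0.88) ≈ -0.2232

-0.2232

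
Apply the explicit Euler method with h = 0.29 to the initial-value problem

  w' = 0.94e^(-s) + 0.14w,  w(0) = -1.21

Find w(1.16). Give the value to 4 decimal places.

-0.6177

Euler: w_{n+1} = w_n + h·f(s_n, w_n).
s=0.000000, w=-1.210000: f=0.770600 → w ← -1.210000 + 0.29·0.770600 = -0.986526
s=0.290000, w=-0.986526: f=0.565254 → w ← -0.986526 + 0.29·0.565254 = -0.822602
s=0.580000, w=-0.822602: f=0.411140 → w ← -0.822602 + 0.29·0.411140 = -0.703372
s=0.870000, w=-0.703372: f=0.295342 → w ← -0.703372 + 0.29·0.295342 = -0.617722
w(1.16) ≈ -0.6177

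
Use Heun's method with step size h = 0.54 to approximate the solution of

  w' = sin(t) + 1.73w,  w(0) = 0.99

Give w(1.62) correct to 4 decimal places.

15.8997

Heun: k1 = f(t_n, w_n); k2 = f(t_n + h, w_n + h·k1); w_{n+1} = w_n + (h/2)·(k1 + k2).
t=0.000000, w=0.990000:
  k1 = f(0.000000, 0.990000) = 1.712700
  k2 = f(0.540000, 1.914858) = 3.826840
  w ← 0.990000 + (0.54/2)·(1.712700 + 3.826840) = 2.485676
t=0.540000, w=2.485676:
  k1 = f(0.540000, 2.485676) = 4.814355
  k2 = f(1.080000, 5.085428) = 9.679748
  w ← 2.485676 + (0.54/2)·(4.814355 + 9.679748) = 6.399084
t=1.080000, w=6.399084:
  k1 = f(1.080000, 6.399084) = 11.952373
  k2 = f(1.620000, 12.853365) = 23.235111
  w ← 6.399084 + (0.54/2)·(11.952373 + 23.235111) = 15.899704
w(1.62) ≈ 15.8997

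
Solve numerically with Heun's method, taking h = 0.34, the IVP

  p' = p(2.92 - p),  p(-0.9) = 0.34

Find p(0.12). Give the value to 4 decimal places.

2.0232

Heun: k1 = f(t_n, p_n); k2 = f(t_n + h, p_n + h·k1); p_{n+1} = p_n + (h/2)·(k1 + k2).
t=-0.900000, p=0.340000:
  k1 = f(-0.900000, 0.340000) = 0.877200
  k2 = f(-0.560000, 0.638248) = 1.456324
  p ← 0.340000 + (0.34/2)·(0.877200 + 1.456324) = 0.736699
t=-0.560000, p=0.736699:
  k1 = f(-0.560000, 0.736699) = 1.608436
  k2 = f(-0.220000, 1.283567) = 2.100471
  p ← 0.736699 + (0.34/2)·(1.608436 + 2.100471) = 1.367213
t=-0.220000, p=1.367213:
  k1 = f(-0.220000, 1.367213) = 2.122991
  k2 = f(0.120000, 2.089030) = 1.735921
  p ← 1.367213 + (0.34/2)·(2.122991 + 1.735921) = 2.023228
p(0.12) ≈ 2.0232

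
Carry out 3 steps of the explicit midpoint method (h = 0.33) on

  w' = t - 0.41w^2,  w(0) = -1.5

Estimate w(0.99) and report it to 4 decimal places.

Midpoint: k1 = f(t_n, w_n); k2 = f(t_n + h/2, w_n + (h/2)·k1); w_{n+1} = w_n + h·k2.
t=0.000000, w=-1.500000:
  k1 = f(0.000000, -1.500000) = -0.922500
  k2 = f(0.165000, -1.652213) = -0.954221
  w ← -1.500000 + 0.33·(-0.954221) = -1.814893
t=0.330000, w=-1.814893:
  k1 = f(0.330000, -1.814893) = -1.020473
  k2 = f(0.495000, -1.983271) = -1.117679
  w ← -1.814893 + 0.33·(-1.117679) = -2.183727
t=0.660000, w=-2.183727:
  k1 = f(0.660000, -2.183727) = -1.295152
  k2 = f(0.825000, -2.397427) = -1.531539
  w ← -2.183727 + 0.33·(-1.531539) = -2.689135
w(0.99) ≈ -2.6891

-2.6891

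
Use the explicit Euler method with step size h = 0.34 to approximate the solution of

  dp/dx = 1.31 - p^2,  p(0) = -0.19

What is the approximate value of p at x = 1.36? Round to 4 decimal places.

Euler: p_{n+1} = p_n + h·f(x_n, p_n).
x=0.000000, p=-0.190000: f=1.273900 → p ← -0.190000 + 0.34·1.273900 = 0.243126
x=0.340000, p=0.243126: f=1.250890 → p ← 0.243126 + 0.34·1.250890 = 0.668429
x=0.680000, p=0.668429: f=0.863203 → p ← 0.668429 + 0.34·0.863203 = 0.961918
x=1.020000, p=0.961918: f=0.384714 → p ← 0.961918 + 0.34·0.384714 = 1.092721
p(1.36) ≈ 1.0927

1.0927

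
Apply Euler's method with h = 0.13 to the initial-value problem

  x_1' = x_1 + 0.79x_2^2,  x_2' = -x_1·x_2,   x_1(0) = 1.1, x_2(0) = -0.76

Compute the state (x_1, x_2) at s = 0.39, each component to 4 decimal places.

Euler on (x_1,x_2): x_1_{n+1} = x_1_n + h·x_1', x_2_{n+1} = x_2_n + h·x_2'.
0.000000: (1.100000, -0.760000); f=(1.556304, 0.836000) → (1.302320, -0.651320)
0.130000: (1.302320, -0.651320); f=(1.637452, 0.848227) → (1.515188, -0.541051)
0.260000: (1.515188, -0.541051); f=(1.746449, 0.819793) → (1.742227, -0.434477)
(x_1(0.39), x_2(0.39)) ≈ (1.7422, -0.4345)

1.7422, -0.4345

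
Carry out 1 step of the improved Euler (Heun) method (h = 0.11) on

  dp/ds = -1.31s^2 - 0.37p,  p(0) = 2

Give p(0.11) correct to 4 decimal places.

1.9194

Heun: k1 = f(s_n, p_n); k2 = f(s_n + h, p_n + h·k1); p_{n+1} = p_n + (h/2)·(k1 + k2).
s=0.000000, p=2.000000:
  k1 = f(0.000000, 2.000000) = -0.740000
  k2 = f(0.110000, 1.918600) = -0.725733
  p ← 2.000000 + (0.11/2)·(-0.740000 + (-0.725733)) = 1.919385
p(0.11) ≈ 1.9194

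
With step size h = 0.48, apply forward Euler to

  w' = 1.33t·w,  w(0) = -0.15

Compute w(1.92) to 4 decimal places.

-0.6066

Euler: w_{n+1} = w_n + h·f(t_n, w_n).
t=0.000000, w=-0.150000: f=0.000000 → w ← -0.150000 + 0.48·0.000000 = -0.150000
t=0.480000, w=-0.150000: f=-0.095760 → w ← -0.150000 + 0.48·(-0.095760) = -0.195965
t=0.960000, w=-0.195965: f=-0.250208 → w ← -0.195965 + 0.48·(-0.250208) = -0.316065
t=1.440000, w=-0.316065: f=-0.605327 → w ← -0.316065 + 0.48·(-0.605327) = -0.606621
w(1.92) ≈ -0.6066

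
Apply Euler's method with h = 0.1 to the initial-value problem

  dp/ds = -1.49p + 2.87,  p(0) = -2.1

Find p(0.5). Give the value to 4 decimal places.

Euler: p_{n+1} = p_n + h·f(s_n, p_n).
s=0.000000, p=-2.100000: f=5.999000 → p ← -2.100000 + 0.1·5.999000 = -1.500100
s=0.100000, p=-1.500100: f=5.105149 → p ← -1.500100 + 0.1·5.105149 = -0.989585
s=0.200000, p=-0.989585: f=4.344482 → p ← -0.989585 + 0.1·4.344482 = -0.555137
s=0.300000, p=-0.555137: f=3.697154 → p ← -0.555137 + 0.1·3.697154 = -0.185422
s=0.400000, p=-0.185422: f=3.146278 → p ← -0.185422 + 0.1·3.146278 = 0.129206
p(0.5) ≈ 0.1292

0.1292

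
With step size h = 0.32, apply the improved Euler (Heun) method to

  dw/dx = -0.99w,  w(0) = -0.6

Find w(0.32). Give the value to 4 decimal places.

-0.4400

Heun: k1 = f(x_n, w_n); k2 = f(x_n + h, w_n + h·k1); w_{n+1} = w_n + (h/2)·(k1 + k2).
x=0.000000, w=-0.600000:
  k1 = f(0.000000, -0.600000) = 0.594000
  k2 = f(0.320000, -0.409920) = 0.405821
  w ← -0.600000 + (0.32/2)·(0.594000 + 0.405821) = -0.440029
w(0.32) ≈ -0.4400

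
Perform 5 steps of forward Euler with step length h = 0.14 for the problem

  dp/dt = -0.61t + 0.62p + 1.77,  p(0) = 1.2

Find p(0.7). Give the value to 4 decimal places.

Euler: p_{n+1} = p_n + h·f(t_n, p_n).
t=0.000000, p=1.200000: f=2.514000 → p ← 1.200000 + 0.14·2.514000 = 1.551960
t=0.140000, p=1.551960: f=2.646815 → p ← 1.551960 + 0.14·2.646815 = 1.922514
t=0.280000, p=1.922514: f=2.791159 → p ← 1.922514 + 0.14·2.791159 = 2.313276
t=0.420000, p=2.313276: f=2.948031 → p ← 2.313276 + 0.14·2.948031 = 2.726001
t=0.560000, p=2.726001: f=3.118520 → p ← 2.726001 + 0.14·3.118520 = 3.162594
p(0.7) ≈ 3.1626

3.1626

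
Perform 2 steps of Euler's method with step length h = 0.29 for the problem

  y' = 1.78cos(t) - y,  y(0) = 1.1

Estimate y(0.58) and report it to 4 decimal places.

1.4157

Euler: y_{n+1} = y_n + h·f(t_n, y_n).
t=0.000000, y=1.100000: f=0.680000 → y ← 1.100000 + 0.29·0.680000 = 1.297200
t=0.290000, y=1.297200: f=0.408474 → y ← 1.297200 + 0.29·0.408474 = 1.415657
y(0.58) ≈ 1.4157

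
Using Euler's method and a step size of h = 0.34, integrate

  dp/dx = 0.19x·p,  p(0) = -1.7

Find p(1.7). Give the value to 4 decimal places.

-2.1030

Euler: p_{n+1} = p_n + h·f(x_n, p_n).
x=0.000000, p=-1.700000: f=0.000000 → p ← -1.700000 + 0.34·0.000000 = -1.700000
x=0.340000, p=-1.700000: f=-0.109820 → p ← -1.700000 + 0.34·(-0.109820) = -1.737339
x=0.680000, p=-1.737339: f=-0.224464 → p ← -1.737339 + 0.34·(-0.224464) = -1.813657
x=1.020000, p=-1.813657: f=-0.351487 → p ← -1.813657 + 0.34·(-0.351487) = -1.933162
x=1.360000, p=-1.933162: f=-0.499529 → p ← -1.933162 + 0.34·(-0.499529) = -2.103002
p(1.7) ≈ -2.1030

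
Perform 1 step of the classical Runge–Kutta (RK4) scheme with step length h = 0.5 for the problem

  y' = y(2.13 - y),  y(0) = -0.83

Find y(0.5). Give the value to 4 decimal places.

RK4: k1 = f(x_n, y_n); k2 = f(x_n + h/2, y_n + (h/2)·k1); k3 = f(x_n + h/2, y_n + (h/2)·k2); k4 = f(x_n + h, y_n + h·k3); y_{n+1} = y_n + (h/6)·(k1 + 2k2 + 2k3 + k4).
x=0.000000, y=-0.830000:
  k1 = f(0.000000, -0.830000) = -2.456800
  k2 = f(0.250000, -1.444200) = -5.161860
  k3 = f(0.250000, -2.120465) = -9.012962
  k4 = f(0.500000, -5.336481) = -39.844732
  y ← -0.830000 + (0.5/6)·(k1 + 2k2 + 2k3 + k4) = -6.717598
y(0.5) ≈ -6.7176

-6.7176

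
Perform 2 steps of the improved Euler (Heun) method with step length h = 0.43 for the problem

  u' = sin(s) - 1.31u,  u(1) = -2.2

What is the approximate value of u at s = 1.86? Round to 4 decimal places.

Heun: k1 = f(s_n, u_n); k2 = f(s_n + h, u_n + h·k1); u_{n+1} = u_n + (h/2)·(k1 + k2).
s=1.000000, u=-2.200000:
  k1 = f(1.000000, -2.200000) = 3.723471
  k2 = f(1.430000, -0.598907) = 1.774673
  u ← -2.200000 + (0.43/2)·(3.723471 + 1.774673) = -1.017899
s=1.430000, u=-1.017899:
  k1 = f(1.430000, -1.017899) = 2.323552
  k2 = f(1.860000, -0.018772) = 0.983062
  u ← -1.017899 + (0.43/2)·(2.323552 + 0.983062) = -0.306977
u(1.86) ≈ -0.3070

-0.3070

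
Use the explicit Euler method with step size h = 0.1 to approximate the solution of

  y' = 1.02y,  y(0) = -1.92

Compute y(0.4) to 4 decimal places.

Euler: y_{n+1} = y_n + h·f(x_n, y_n).
x=0.000000, y=-1.920000: f=-1.958400 → y ← -1.920000 + 0.1·(-1.958400) = -2.115840
x=0.100000, y=-2.115840: f=-2.158157 → y ← -2.115840 + 0.1·(-2.158157) = -2.331656
x=0.200000, y=-2.331656: f=-2.378289 → y ← -2.331656 + 0.1·(-2.378289) = -2.569485
x=0.300000, y=-2.569485: f=-2.620874 → y ← -2.569485 + 0.1·(-2.620874) = -2.831572
y(0.4) ≈ -2.8316

-2.8316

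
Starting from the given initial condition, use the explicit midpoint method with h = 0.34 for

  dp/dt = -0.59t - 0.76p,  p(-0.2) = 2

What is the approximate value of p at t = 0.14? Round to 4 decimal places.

Midpoint: k1 = f(t_n, p_n); k2 = f(t_n + h/2, p_n + (h/2)·k1); p_{n+1} = p_n + h·k2.
t=-0.200000, p=2.000000:
  k1 = f(-0.200000, 2.000000) = -1.402000
  k2 = f(-0.030000, 1.761660) = -1.321162
  p ← 2.000000 + 0.34·(-1.321162) = 1.550805
p(0.14) ≈ 1.5508

1.5508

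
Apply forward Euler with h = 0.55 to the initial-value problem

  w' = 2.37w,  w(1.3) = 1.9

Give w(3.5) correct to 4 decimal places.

Euler: w_{n+1} = w_n + h·f(t_n, w_n).
t=1.300000, w=1.900000: f=4.503000 → w ← 1.900000 + 0.55·4.503000 = 4.376650
t=1.850000, w=4.376650: f=10.372661 → w ← 4.376650 + 0.55·10.372661 = 10.081613
t=2.400000, w=10.081613: f=23.893423 → w ← 10.081613 + 0.55·23.893423 = 23.222996
t=2.950000, w=23.222996: f=55.038501 → w ← 23.222996 + 0.55·55.038501 = 53.494172
w(3.5) ≈ 53.4942

53.4942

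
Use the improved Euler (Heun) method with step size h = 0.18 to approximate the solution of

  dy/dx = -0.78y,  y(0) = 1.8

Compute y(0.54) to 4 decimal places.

Heun: k1 = f(x_n, y_n); k2 = f(x_n + h, y_n + h·k1); y_{n+1} = y_n + (h/2)·(k1 + k2).
x=0.000000, y=1.800000:
  k1 = f(0.000000, 1.800000) = -1.404000
  k2 = f(0.180000, 1.547280) = -1.206878
  y ← 1.800000 + (0.18/2)·(-1.404000 + (-1.206878)) = 1.565021
x=0.180000, y=1.565021:
  k1 = f(0.180000, 1.565021) = -1.220716
  k2 = f(0.360000, 1.345292) = -1.049328
  y ← 1.565021 + (0.18/2)·(-1.220716 + (-1.049328)) = 1.360717
x=0.360000, y=1.360717:
  k1 = f(0.360000, 1.360717) = -1.061359
  k2 = f(0.540000, 1.169672) = -0.912344
  y ← 1.360717 + (0.18/2)·(-1.061359 + (-0.912344)) = 1.183084
y(0.54) ≈ 1.1831

1.1831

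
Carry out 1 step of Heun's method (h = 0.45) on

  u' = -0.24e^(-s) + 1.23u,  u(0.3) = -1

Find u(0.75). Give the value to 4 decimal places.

Heun: k1 = f(s_n, u_n); k2 = f(s_n + h, u_n + h·k1); u_{n+1} = u_n + (h/2)·(k1 + k2).
s=0.300000, u=-1.000000:
  k1 = f(0.300000, -1.000000) = -1.407796
  k2 = f(0.750000, -1.633508) = -2.122583
  u ← -1.000000 + (0.45/2)·(-1.407796 + (-2.122583)) = -1.794335
u(0.75) ≈ -1.7943

-1.7943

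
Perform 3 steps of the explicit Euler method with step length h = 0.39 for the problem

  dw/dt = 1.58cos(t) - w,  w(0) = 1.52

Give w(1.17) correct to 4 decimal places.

Euler: w_{n+1} = w_n + h·f(t_n, w_n).
t=0.000000, w=1.520000: f=0.060000 → w ← 1.520000 + 0.39·0.060000 = 1.543400
t=0.390000, w=1.543400: f=-0.082044 → w ← 1.543400 + 0.39·(-0.082044) = 1.511403
t=0.780000, w=1.511403: f=-0.388160 → w ← 1.511403 + 0.39·(-0.388160) = 1.360021
w(1.17) ≈ 1.3600

1.3600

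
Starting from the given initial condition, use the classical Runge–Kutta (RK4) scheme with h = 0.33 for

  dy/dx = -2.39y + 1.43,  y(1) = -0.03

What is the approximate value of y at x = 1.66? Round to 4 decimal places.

0.4673

RK4: k1 = f(x_n, y_n); k2 = f(x_n + h/2, y_n + (h/2)·k1); k3 = f(x_n + h/2, y_n + (h/2)·k2); k4 = f(x_n + h, y_n + h·k3); y_{n+1} = y_n + (h/6)·(k1 + 2k2 + 2k3 + k4).
x=1.000000, y=-0.030000:
  k1 = f(1.000000, -0.030000) = 1.501700
  k2 = f(1.165000, 0.217781) = 0.909505
  k3 = f(1.165000, 0.120068) = 1.143037
  k4 = f(1.330000, 0.347202) = 0.600187
  y ← -0.030000 + (0.33/6)·(k1 + 2k2 + 2k3 + k4) = 0.311383
x=1.330000, y=0.311383:
  k1 = f(1.330000, 0.311383) = 0.685794
  k2 = f(1.495000, 0.424539) = 0.415351
  k3 = f(1.495000, 0.379916) = 0.522000
  k4 = f(1.660000, 0.483643) = 0.274092
  y ← 0.311383 + (0.33/6)·(k1 + 2k2 + 2k3 + k4) = 0.467286
y(1.66) ≈ 0.4673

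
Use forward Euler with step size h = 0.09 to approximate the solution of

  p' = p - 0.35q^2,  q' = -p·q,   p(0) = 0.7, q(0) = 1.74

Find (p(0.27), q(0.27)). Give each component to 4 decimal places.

Euler on (p,q): p_{n+1} = p_n + h·p', q_{n+1} = q_n + h·q'.
0.000000: (0.700000, 1.740000); f=(-0.359660, -1.218000) → (0.667631, 1.630380)
0.090000: (0.667631, 1.630380); f=(-0.262718, -1.088492) → (0.643986, 1.532416)
0.180000: (0.643986, 1.532416); f=(-0.177918, -0.986854) → (0.627973, 1.443599)
(p(0.27), q(0.27)) ≈ (0.6280, 1.4436)

0.6280, 1.4436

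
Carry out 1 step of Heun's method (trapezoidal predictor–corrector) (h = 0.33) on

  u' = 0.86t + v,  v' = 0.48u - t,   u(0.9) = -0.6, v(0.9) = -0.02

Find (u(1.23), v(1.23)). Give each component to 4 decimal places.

-0.3690, -0.4468

Heun on (u,v): k1 = f(t_n, state_n); k2 = f(t_n + h, state_n + h·k1); state_{n+1} = state_n + (h/2)·(k1 + k2).
0.900000: (-0.600000, -0.020000)
  k1 = (0.754000, -1.188000)
  predictor → (-0.351180, -0.412040)
  k2 = (0.645760, -1.398566)
  → (-0.369040, -0.446783)
(u(1.23), v(1.23)) ≈ (-0.3690, -0.4468)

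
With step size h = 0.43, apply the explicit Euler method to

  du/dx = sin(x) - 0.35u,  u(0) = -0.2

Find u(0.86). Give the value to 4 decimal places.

0.0349

Euler: u_{n+1} = u_n + h·f(x_n, u_n).
x=0.000000, u=-0.200000: f=0.070000 → u ← -0.200000 + 0.43·0.070000 = -0.169900
x=0.430000, u=-0.169900: f=0.476336 → u ← -0.169900 + 0.43·0.476336 = 0.034924
u(0.86) ≈ 0.0349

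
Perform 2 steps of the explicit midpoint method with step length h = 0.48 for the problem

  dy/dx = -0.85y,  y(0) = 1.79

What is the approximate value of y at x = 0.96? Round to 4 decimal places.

Midpoint: k1 = f(x_n, y_n); k2 = f(x_n + h/2, y_n + (h/2)·k1); y_{n+1} = y_n + h·k2.
x=0.000000, y=1.790000:
  k1 = f(0.000000, 1.790000) = -1.521500
  k2 = f(0.240000, 1.424840) = -1.211114
  y ← 1.790000 + 0.48·(-1.211114) = 1.208665
x=0.480000, y=1.208665:
  k1 = f(0.480000, 1.208665) = -1.027365
  k2 = f(0.720000, 0.962098) = -0.817783
  y ← 1.208665 + 0.48·(-0.817783) = 0.816129
y(0.96) ≈ 0.8161

0.8161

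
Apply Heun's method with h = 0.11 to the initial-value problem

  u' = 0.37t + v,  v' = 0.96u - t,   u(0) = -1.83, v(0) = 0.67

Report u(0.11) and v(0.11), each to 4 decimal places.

-1.7647, 0.4746

Heun on (u,v): k1 = f(t_n, state_n); k2 = f(t_n + h, state_n + h·k1); state_{n+1} = state_n + (h/2)·(k1 + k2).
0.000000: (-1.830000, 0.670000)
  k1 = (0.670000, -1.756800)
  predictor → (-1.756300, 0.476752)
  k2 = (0.517452, -1.796048)
  → (-1.764690, 0.474593)
(u(0.11), v(0.11)) ≈ (-1.7647, 0.4746)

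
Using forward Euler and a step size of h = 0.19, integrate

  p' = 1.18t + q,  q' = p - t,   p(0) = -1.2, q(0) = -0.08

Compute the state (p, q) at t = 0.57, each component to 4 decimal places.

-1.2552, -0.8811

Euler on (p,q): p_{n+1} = p_n + h·p', q_{n+1} = q_n + h·q'.
0.000000: (-1.200000, -0.080000); f=(-0.080000, -1.200000) → (-1.215200, -0.308000)
0.190000: (-1.215200, -0.308000); f=(-0.083800, -1.405200) → (-1.231122, -0.574988)
0.380000: (-1.231122, -0.574988); f=(-0.126588, -1.611122) → (-1.255174, -0.881101)
(p(0.57), q(0.57)) ≈ (-1.2552, -0.8811)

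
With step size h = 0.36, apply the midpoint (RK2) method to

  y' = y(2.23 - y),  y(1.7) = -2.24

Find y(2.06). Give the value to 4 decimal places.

Midpoint: k1 = f(s_n, y_n); k2 = f(s_n + h/2, y_n + (h/2)·k1); y_{n+1} = y_n + h·k2.
s=1.700000, y=-2.240000:
  k1 = f(1.700000, -2.240000) = -10.012800
  k2 = f(1.880000, -4.042304) = -25.354560
  y ← -2.240000 + 0.36·(-25.354560) = -11.367641
y(2.06) ≈ -11.3676

-11.3676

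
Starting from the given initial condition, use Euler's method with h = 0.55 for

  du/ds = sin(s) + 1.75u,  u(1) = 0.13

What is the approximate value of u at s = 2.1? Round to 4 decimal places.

1.9588

Euler: u_{n+1} = u_n + h·f(s_n, u_n).
s=1.000000, u=0.130000: f=1.068971 → u ← 0.130000 + 0.55·1.068971 = 0.717934
s=1.550000, u=0.717934: f=2.256168 → u ← 0.717934 + 0.55·2.256168 = 1.958827
u(2.1) ≈ 1.9588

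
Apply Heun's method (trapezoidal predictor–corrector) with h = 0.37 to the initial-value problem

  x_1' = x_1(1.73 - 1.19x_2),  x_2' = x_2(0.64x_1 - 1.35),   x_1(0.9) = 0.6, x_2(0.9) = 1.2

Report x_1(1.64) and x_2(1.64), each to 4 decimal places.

1.0100, 0.6342

Heun on (x_1,x_2): k1 = f(s_n, state_n); k2 = f(s_n + h, state_n + h·k1); state_{n+1} = state_n + (h/2)·(k1 + k2).
0.900000: (0.600000, 1.200000)
  k1 = (0.181200, -1.159200)
  predictor → (0.667044, 0.771096)
  k2 = (0.541904, -0.711792)
  → (0.733774, 0.853866)
1.270000: (0.733774, 0.853866)
  k1 = (0.523841, -0.751731)
  predictor → (0.927595, 0.575726)
  k2 = (0.969231, -0.435444)
  → (1.009992, 0.634239)
(x_1(1.64), x_2(1.64)) ≈ (1.0100, 0.6342)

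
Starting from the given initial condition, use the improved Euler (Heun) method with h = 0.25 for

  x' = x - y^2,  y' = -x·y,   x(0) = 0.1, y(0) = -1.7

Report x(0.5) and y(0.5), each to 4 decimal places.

-1.9149, -2.3855

Heun on (x,y): k1 = f(s_n, state_n); k2 = f(s_n + h, state_n + h·k1); state_{n+1} = state_n + (h/2)·(k1 + k2).
0.000000: (0.100000, -1.700000)
  k1 = (-2.790000, 0.170000)
  predictor → (-0.597500, -1.657500)
  k2 = (-3.344806, -0.990356)
  → (-0.666851, -1.802545)
0.250000: (-0.666851, -1.802545)
  k1 = (-3.916018, -1.202028)
  predictor → (-1.645855, -2.103052)
  k2 = (-6.068681, -3.461318)
  → (-1.914938, -2.385463)
(x(0.5), y(0.5)) ≈ (-1.9149, -2.3855)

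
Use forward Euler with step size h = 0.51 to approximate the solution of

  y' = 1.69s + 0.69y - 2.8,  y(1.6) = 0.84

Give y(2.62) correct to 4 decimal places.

1.8596

Euler: y_{n+1} = y_n + h·f(s_n, y_n).
s=1.600000, y=0.840000: f=0.483600 → y ← 0.840000 + 0.51·0.483600 = 1.086636
s=2.110000, y=1.086636: f=1.515679 → y ← 1.086636 + 0.51·1.515679 = 1.859632
y(2.62) ≈ 1.8596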